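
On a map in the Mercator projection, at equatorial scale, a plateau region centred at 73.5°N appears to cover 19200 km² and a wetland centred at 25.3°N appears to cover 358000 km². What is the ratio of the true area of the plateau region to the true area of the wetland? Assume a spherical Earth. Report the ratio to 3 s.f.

On Mercator the areal scale is sec²φ, so true area = apparent × cos²φ.
True area of plateau region: 19200 × cos²(73.5°) = 19200 × 0.08066 = 1549 km².
True area of wetland: 358000 × cos²(25.3°) = 358000 × 0.8174 = 292600 km².
Ratio = 1549 / 292600 ≈ 0.00529.

0.00529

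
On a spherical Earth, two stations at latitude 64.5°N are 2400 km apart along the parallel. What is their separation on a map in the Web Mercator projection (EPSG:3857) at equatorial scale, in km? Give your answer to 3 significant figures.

5570 km

The Mercator projection is conformal; its linear scale factor is the same in every direction and equals sec φ = 1/cos φ.
Along the parallel, k = sec 64.5° = 1/0.4305 = 2.323.
Map distance = 2400 × 2.323 ≈ 5570 km.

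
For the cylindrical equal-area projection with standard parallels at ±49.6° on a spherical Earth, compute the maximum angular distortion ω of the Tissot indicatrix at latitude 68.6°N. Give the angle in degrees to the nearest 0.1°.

62.5°

A cylindrical equal-area projection with standard parallel φ₀ has meridian scale h = cos φ / cos φ₀ and parallel scale k = cos φ₀ / cos φ (so areas are preserved, h·k = 1).
At 68.6°: h = 0.5630, k = 1.776; principal scales a = 1.776, b = 0.5630.
sin(ω/2) = (a − b)/(a + b) = 1.213/2.339 = 0.5187, so ω = 2 arcsin(0.5187) ≈ 62.5°.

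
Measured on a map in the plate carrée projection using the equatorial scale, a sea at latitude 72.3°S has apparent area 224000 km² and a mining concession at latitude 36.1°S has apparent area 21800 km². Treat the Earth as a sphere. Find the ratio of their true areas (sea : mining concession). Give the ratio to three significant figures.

On the plate carrée, areal scale = h·k = 1 × sec φ, so true area = apparent × cos φ.
True area of sea: 224000 × cos(72.3°) = 224000 × 0.3040 = 68100 km².
True area of mining concession: 21800 × cos(36.1°) = 21800 × 0.8080 = 17610 km².
Ratio = 68100 / 17610 ≈ 3.87.

3.87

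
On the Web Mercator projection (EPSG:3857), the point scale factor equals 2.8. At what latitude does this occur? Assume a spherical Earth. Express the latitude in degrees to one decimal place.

Mercator scale is k = sec φ = 1/cos φ.
1/cos φ = 2.8  ⇒  cos φ = 0.3571  ⇒  φ = arccos(0.3571) ≈ 69.1°.

69.1°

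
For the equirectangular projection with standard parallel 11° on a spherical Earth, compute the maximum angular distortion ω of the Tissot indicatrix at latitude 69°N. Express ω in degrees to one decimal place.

The equidistant cylindrical projection with φ₀ = 11° has h = 1 (meridians true) and k = cos φ₀ / cos φ along parallels.
At 69°: h = 1.000, k = 2.739; principal scales a = 2.739, b = 1.000.
sin(ω/2) = (a − b)/(a + b) = 1.739/3.739 = 0.4651, so ω = 2 arcsin(0.4651) ≈ 55.4°.

55.4°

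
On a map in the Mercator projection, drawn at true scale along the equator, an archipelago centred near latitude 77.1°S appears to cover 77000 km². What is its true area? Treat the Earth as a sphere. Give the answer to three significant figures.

3840 km²

For Mercator, h = k = sec φ (a conformal cylindrical projection has a single point scale, 1/cos φ).
Areal scale = k² = sec²φ = 1/cos²(77.1°) = 1/0.2233² = 20.06.
True area = apparent / (areal scale) = 77000 / 20.06 ≈ 3840 km².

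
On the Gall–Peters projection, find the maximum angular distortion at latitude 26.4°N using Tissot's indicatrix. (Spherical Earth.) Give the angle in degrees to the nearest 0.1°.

26.8°

The Gall–Peters projection is cylindrical equal-area with φ₀ = 45°. A cylindrical equal-area projection with standard parallel φ₀ has meridian scale h = cos φ / cos φ₀ and parallel scale k = cos φ₀ / cos φ (so areas are preserved, h·k = 1).
At 26.4°: h = 1.267, k = 0.7894; principal scales a = 1.267, b = 0.7894.
sin(ω/2) = (a − b)/(a + b) = 0.4773/2.056 = 0.2321, so ω = 2 arcsin(0.2321) ≈ 26.8°.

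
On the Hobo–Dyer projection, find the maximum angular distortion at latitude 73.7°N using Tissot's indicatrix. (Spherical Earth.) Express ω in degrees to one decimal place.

The Hobo–Dyer projection is cylindrical equal-area with φ₀ = 37.5°. A cylindrical equal-area projection with standard parallel φ₀ has meridian scale h = cos φ / cos φ₀ and parallel scale k = cos φ₀ / cos φ (so areas are preserved, h·k = 1).
At 73.7°: h = 0.3538, k = 2.827; principal scales a = 2.827, b = 0.3538.
sin(ω/2) = (a − b)/(a + b) = 2.473/3.180 = 0.7775, so ω = 2 arcsin(0.7775) ≈ 102.1°.

102.1°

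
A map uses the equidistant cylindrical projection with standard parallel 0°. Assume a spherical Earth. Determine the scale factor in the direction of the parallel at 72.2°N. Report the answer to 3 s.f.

3.27

For the equirectangular projection with φ₀ = 0 (plate carrée), h = 1 along meridians and k = sec φ along parallels.
k = 1/cos 72.2° = 1/0.3057 = 3.271.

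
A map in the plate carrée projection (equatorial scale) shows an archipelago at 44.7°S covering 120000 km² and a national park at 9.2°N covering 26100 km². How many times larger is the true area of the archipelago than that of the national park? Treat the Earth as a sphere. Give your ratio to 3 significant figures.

3.31

On the plate carrée, areal scale = h·k = 1 × sec φ, so true area = apparent × cos φ.
True area of archipelago: 120000 × cos(44.7°) = 120000 × 0.7108 = 85300 km².
True area of national park: 26100 × cos(9.2°) = 26100 × 0.9871 = 25760 km².
Ratio = 85300 / 25760 ≈ 3.31.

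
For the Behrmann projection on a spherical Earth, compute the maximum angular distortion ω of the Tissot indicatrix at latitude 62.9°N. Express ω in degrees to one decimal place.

69.0°

Behrmann is a cylindrical equal-area projection with standard parallels at ±30°. Cylindrical equal-area (φ₀ = 30°): h = cos φ / cos 30° along meridians, k = cos 30° / cos φ along parallels; h·k = 1.
At 62.9°: h = 0.5260, k = 1.901; principal scales a = 1.901, b = 0.5260.
sin(ω/2) = (a − b)/(a + b) = 1.375/2.427 = 0.5665, so ω = 2 arcsin(0.5665) ≈ 69.0°.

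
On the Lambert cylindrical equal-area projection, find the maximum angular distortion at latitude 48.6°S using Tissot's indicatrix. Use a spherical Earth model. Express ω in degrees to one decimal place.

46.1°

The Lambert cylindrical equal-area projection is the cylindrical equal-area projection with its standard parallel at the equator (φ₀ = 0). For cylindrical equal-area with standard parallel φ₀, h = cos φ / cos φ₀ and k = cos φ₀ / cos φ, so h·k = 1.
At 48.6°: h = 0.6613, k = 1.512; principal scales a = 1.512, b = 0.6613.
sin(ω/2) = (a − b)/(a + b) = 0.8508/2.173 = 0.3915, so ω = 2 arcsin(0.3915) ≈ 46.1°.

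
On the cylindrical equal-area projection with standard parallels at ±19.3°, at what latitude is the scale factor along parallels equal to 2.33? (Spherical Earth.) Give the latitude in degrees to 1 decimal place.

A cylindrical equal-area projection with standard parallel φ₀ has meridian scale h = cos φ / cos φ₀ and parallel scale k = cos φ₀ / cos φ (so areas are preserved, h·k = 1).
k = cos φ₀ / cos φ = 2.33  ⇒  cos φ = cos 19.3° / 2.33 = 0.4051.
φ = arccos(0.4051) ≈ 66.1°.

66.1°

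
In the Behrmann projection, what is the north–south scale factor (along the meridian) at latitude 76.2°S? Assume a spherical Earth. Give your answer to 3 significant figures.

0.275

Behrmann is a cylindrical equal-area projection with standard parallels at ±30°. A cylindrical equal-area projection with standard parallel φ₀ has meridian scale h = cos φ / cos φ₀ and parallel scale k = cos φ₀ / cos φ (so areas are preserved, h·k = 1).
h = cos 76.2° / cos 30° = 0.2385/0.8660 = 0.2754.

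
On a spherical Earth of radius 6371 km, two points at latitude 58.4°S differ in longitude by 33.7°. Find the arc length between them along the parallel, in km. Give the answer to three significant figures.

Arc length along a parallel = R cos φ · Δλ (with Δλ in radians).
= 6371 × cos 58.4° × (33.7° × π/180) = 6371 × 0.5240 × 0.5882 ≈ 1960 km.

1960 km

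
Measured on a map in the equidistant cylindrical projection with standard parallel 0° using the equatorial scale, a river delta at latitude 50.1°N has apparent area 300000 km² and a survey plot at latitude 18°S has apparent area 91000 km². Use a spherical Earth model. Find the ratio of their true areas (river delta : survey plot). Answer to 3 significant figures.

2.22

On the plate carrée, areal scale = h·k = 1 × sec φ, so true area = apparent × cos φ.
True area of river delta: 300000 × cos(50.1°) = 300000 × 0.6414 = 192400 km².
True area of survey plot: 91000 × cos(18°) = 91000 × 0.9511 = 86550 km².
Ratio = 192400 / 86550 ≈ 2.22.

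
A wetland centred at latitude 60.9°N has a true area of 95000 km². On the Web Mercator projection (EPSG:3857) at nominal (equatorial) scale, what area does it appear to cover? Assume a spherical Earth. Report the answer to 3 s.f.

402000 km²

The Mercator projection is conformal; its linear scale factor is the same in every direction and equals sec φ = 1/cos φ.
Areal scale = k² = sec²φ = 1/cos²(60.9°) = 1/0.4863² = 4.228.
Apparent area = 95000 × 4.228 ≈ 402000 km².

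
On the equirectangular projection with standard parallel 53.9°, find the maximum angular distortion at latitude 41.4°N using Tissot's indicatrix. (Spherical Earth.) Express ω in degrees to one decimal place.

13.8°

In the equirectangular projection with standard parallel φ₀ = 53.9° (x = Rλ cos φ₀, y = Rφ), meridians are true-scale (h = 1) and the parallel scale is k = cos φ₀ / cos φ.
At 41.4°: h = 1.000, k = 0.7855; principal scales a = 1.000, b = 0.7855.
sin(ω/2) = (a − b)/(a + b) = 0.2145/1.785 = 0.1201, so ω = 2 arcsin(0.1201) ≈ 13.8°.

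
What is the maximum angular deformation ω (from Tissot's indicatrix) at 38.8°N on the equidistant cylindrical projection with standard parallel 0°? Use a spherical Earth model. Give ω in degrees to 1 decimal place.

14.2°

Plate carrée maps x = Rλ, y = Rφ. The meridian scale is h = 1 and the parallel scale is k = 1/cos φ = sec φ.
At 38.8°: h = 1.000, k = 1.283; principal scales a = 1.283, b = 1.000.
sin(ω/2) = (a − b)/(a + b) = 0.2831/2.283 = 0.1240, so ω = 2 arcsin(0.1240) ≈ 14.2°.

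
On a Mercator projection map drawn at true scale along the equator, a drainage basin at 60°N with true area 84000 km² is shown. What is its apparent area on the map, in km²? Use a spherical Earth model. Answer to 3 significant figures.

336000 km²

Mercator is conformal, so the point scale is isotropic: h = k = sec φ = 1/cos φ.
Areal scale = k² = sec²φ = 1/cos²(60°) = 1/0.5000² = 4.000.
Apparent area = 84000 × 4.000 ≈ 336000 km².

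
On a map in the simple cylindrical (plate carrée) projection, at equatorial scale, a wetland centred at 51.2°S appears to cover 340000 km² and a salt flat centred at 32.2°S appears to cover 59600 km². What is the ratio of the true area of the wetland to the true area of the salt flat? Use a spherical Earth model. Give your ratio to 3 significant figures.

4.22

On the plate carrée, areal scale = h·k = 1 × sec φ, so true area = apparent × cos φ.
True area of wetland: 340000 × cos(51.2°) = 340000 × 0.6266 = 213000 km².
True area of salt flat: 59600 × cos(32.2°) = 59600 × 0.8462 = 50430 km².
Ratio = 213000 / 50430 ≈ 4.22.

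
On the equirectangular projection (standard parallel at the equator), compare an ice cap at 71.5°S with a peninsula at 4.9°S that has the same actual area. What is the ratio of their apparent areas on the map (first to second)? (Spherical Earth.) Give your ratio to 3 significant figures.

3.14

Plate carrée maps x = Rλ, y = Rφ. The meridian scale is h = 1 and the parallel scale is k = 1/cos φ = sec φ.
Areal scale at 71.5°: h·k = 1.000 × 3.152 = 3.152.
Areal scale at 4.9°: h·k = 1.000 × 1.004 = 1.004.
Ratio = 3.152/1.004 ≈ 3.14.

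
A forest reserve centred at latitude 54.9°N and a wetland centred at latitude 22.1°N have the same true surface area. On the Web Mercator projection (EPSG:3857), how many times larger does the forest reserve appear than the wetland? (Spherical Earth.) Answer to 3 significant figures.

2.60

Mercator is conformal with k = sec φ, so areal scale = k² = sec²φ.
At 54.9°: sec²(54.9°) = 1/0.5750² = 3.025.
At 22.1°: sec²(22.1°) = 1/0.9265² = 1.165.
Ratio = 3.025/1.165 = cos²(22.1°)/cos²(54.9°) ≈ 2.60.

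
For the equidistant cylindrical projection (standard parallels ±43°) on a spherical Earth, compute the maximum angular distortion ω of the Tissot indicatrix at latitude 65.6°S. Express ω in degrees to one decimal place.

With standard parallel φ₀ = 43°, the equirectangular projection gives x = Rλ cos φ₀, y = Rφ, so h = 1 and k = cos 43° / cos φ.
At 65.6°: h = 1.000, k = 1.770; principal scales a = 1.770, b = 1.000.
sin(ω/2) = (a − b)/(a + b) = 0.7704/2.770 = 0.2781, so ω = 2 arcsin(0.2781) ≈ 32.3°.

32.3°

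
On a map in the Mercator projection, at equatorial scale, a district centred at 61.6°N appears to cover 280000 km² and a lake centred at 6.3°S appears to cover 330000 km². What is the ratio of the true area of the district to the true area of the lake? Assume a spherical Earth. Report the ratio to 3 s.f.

Since Mercator area scale is 1/cos²φ, the true area equals the apparent area multiplied by cos²φ.
True area of district: 280000 × cos²(61.6°) = 280000 × 0.2262 = 63340 km².
True area of lake: 330000 × cos²(6.3°) = 330000 × 0.9880 = 326000 km².
Ratio = 63340 / 326000 ≈ 0.194.

0.194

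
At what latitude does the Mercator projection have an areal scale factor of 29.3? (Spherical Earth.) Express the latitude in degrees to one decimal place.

79.4°

Mercator areal scale is sec²φ.
sec²φ = 29.3  ⇒  cos²φ = 0.03413  ⇒  cos φ = 0.1847.
φ = arccos(0.1847) ≈ 79.4°.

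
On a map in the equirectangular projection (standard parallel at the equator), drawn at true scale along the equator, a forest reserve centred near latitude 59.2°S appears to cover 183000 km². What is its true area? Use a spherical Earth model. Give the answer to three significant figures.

93700 km²

Plate carrée maps x = Rλ, y = Rφ. The meridian scale is h = 1 and the parallel scale is k = 1/cos φ = sec φ.
Areal scale = h·k = 1 × sec φ; at 59.2°, h = 1.000, k = 1.953, so h·k = 1.953.
True area = apparent / (areal scale) = 183000 / 1.953 ≈ 93700 km².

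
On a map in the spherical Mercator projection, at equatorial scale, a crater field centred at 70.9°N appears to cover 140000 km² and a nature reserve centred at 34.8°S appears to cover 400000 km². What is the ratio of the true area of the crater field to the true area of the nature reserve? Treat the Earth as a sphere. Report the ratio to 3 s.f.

Mercator's areal exaggeration is sec²φ; hence true area = (apparent area) · cos²φ.
True area of crater field: 140000 × cos²(70.9°) = 140000 × 0.1071 = 14990 km².
True area of nature reserve: 400000 × cos²(34.8°) = 400000 × 0.6743 = 269700 km².
Ratio = 14990 / 269700 ≈ 0.0556.

0.0556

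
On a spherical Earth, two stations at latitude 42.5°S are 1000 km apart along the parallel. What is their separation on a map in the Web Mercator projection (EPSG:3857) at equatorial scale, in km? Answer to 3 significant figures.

The Mercator projection is conformal; its linear scale factor is the same in every direction and equals sec φ = 1/cos φ.
Along the parallel, k = sec 42.5° = 1/0.7373 = 1.356.
Map distance = 1000 × 1.356 ≈ 1360 km.

1360 km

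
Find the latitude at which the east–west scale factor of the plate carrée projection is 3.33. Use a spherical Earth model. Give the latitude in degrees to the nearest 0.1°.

Plate carrée: h = 1, k = sec φ along parallels.
sec φ = 3.33  ⇒  cos φ = 0.3003  ⇒  φ ≈ 72.5°.

72.5°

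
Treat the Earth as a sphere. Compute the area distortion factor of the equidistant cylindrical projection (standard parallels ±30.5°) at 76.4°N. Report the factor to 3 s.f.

3.66

With standard parallel φ₀ = 30.5°, the equirectangular projection gives x = Rλ cos φ₀, y = Rφ, so h = 1 and k = cos 30.5° / cos φ.
Areal scale = h·k = 1 × cos φ₀ / cos φ; at 76.4°, h = 1.000, k = 3.664, so h·k = 3.664.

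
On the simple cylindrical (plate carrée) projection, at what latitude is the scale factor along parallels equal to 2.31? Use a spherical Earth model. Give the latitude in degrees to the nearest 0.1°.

Plate carrée: h = 1, k = sec φ along parallels.
sec φ = 2.31  ⇒  cos φ = 0.4329  ⇒  φ ≈ 64.3°.

64.3°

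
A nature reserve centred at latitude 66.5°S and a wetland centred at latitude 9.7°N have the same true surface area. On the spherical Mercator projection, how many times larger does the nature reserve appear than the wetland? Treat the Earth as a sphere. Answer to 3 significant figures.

Mercator is conformal with k = sec φ, so areal scale = k² = sec²φ.
At 66.5°: sec²(66.5°) = 1/0.3987² = 6.289.
At 9.7°: sec²(9.7°) = 1/0.9857² = 1.029.
Ratio = 6.289/1.029 = cos²(9.7°)/cos²(66.5°) ≈ 6.11.

6.11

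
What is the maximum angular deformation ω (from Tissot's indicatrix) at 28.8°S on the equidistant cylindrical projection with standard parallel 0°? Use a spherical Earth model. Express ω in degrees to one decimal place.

In the plate carrée (x = Rλ, y = Rφ), meridians are true-scale (h = 1) and parallels are stretched by k = sec φ.
At 28.8°: h = 1.000, k = 1.141; principal scales a = 1.141, b = 1.000.
sin(ω/2) = (a − b)/(a + b) = 0.1412/2.141 = 0.06592, so ω = 2 arcsin(0.06592) ≈ 7.6°.

7.6°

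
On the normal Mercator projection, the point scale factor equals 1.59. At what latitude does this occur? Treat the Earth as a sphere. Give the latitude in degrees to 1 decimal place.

Mercator scale is k = sec φ = 1/cos φ.
1/cos φ = 1.59  ⇒  cos φ = 0.6289  ⇒  φ = arccos(0.6289) ≈ 51.0°.

51.0°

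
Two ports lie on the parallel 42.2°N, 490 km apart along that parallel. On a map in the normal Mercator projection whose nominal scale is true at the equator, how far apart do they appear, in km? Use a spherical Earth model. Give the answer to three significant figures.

Mercator is conformal, so the point scale is isotropic: h = k = sec φ = 1/cos φ.
Along the parallel, k = sec 42.2° = 1/0.7408 = 1.350.
Map distance = 490 × 1.350 ≈ 661 km.

661 km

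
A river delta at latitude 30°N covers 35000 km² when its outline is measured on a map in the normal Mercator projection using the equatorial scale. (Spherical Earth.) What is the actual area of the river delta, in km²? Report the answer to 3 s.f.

26200 km²

Mercator is conformal, so the point scale is isotropic: h = k = sec φ = 1/cos φ.
Areal scale = k² = sec²φ = 1/cos²(30°) = 1/0.8660² = 1.333.
True area = apparent / (areal scale) = 35000 / 1.333 ≈ 26200 km².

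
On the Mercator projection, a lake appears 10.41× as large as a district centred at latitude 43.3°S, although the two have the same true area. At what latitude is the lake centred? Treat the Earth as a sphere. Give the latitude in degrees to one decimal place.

Mercator areal scale is sec²φ, so apparent-area ratio = sec²φ₁ / sec²φ₂ = cos²φ₂ / cos²φ₁.
cos²φ₂ / cos²φ₁ = 10.41  ⇒  cos φ₁ = cos 43.3° / √10.41 = 0.7278/3.226 = 0.2256.
φ₁ = arccos(0.2256) ≈ 77.0°.

77.0°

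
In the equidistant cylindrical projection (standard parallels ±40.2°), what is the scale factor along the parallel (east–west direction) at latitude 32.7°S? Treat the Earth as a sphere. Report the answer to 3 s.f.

In the equirectangular projection with standard parallel φ₀ = 40.2° (x = Rλ cos φ₀, y = Rφ), meridians are true-scale (h = 1) and the parallel scale is k = cos φ₀ / cos φ.
k = cos 40.2° / cos 32.7° = 0.7638/0.8415 = 0.9076.

0.908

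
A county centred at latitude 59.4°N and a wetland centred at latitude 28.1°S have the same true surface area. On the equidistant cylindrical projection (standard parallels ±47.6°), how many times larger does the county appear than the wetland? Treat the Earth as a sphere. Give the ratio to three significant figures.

In the equirectangular projection with standard parallel φ₀ = 47.6° (x = Rλ cos φ₀, y = Rφ), meridians are true-scale (h = 1) and the parallel scale is k = cos φ₀ / cos φ.
Areal scale at 59.4°: h·k = 1.000 × 1.325 = 1.325.
Areal scale at 28.1°: h·k = 1.000 × 0.7644 = 0.7644.
Ratio = 1.325/0.7644 ≈ 1.73.

1.73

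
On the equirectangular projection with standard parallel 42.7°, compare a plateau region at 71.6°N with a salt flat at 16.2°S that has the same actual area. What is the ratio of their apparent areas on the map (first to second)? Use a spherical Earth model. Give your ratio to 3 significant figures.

3.04

The equidistant cylindrical projection with φ₀ = 42.7° has h = 1 (meridians true) and k = cos φ₀ / cos φ along parallels.
Areal scale at 71.6°: h·k = 1.000 × 2.328 = 2.328.
Areal scale at 16.2°: h·k = 1.000 × 0.7653 = 0.7653.
Ratio = 2.328/0.7653 ≈ 3.04.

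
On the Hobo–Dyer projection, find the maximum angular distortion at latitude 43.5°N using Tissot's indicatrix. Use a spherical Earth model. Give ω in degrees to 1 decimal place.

10.3°

The Hobo–Dyer projection is cylindrical equal-area with φ₀ = 37.5°. Cylindrical equal-area (φ₀ = 37.5°): h = cos φ / cos 37.5° along meridians, k = cos 37.5° / cos φ along parallels; h·k = 1.
At 43.5°: h = 0.9143, k = 1.094; principal scales a = 1.094, b = 0.9143.
sin(ω/2) = (a − b)/(a + b) = 0.1794/2.008 = 0.08934, so ω = 2 arcsin(0.08934) ≈ 10.3°.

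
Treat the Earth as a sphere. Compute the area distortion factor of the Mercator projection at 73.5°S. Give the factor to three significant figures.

12.4

For Mercator, h = k = sec φ (a conformal cylindrical projection has a single point scale, 1/cos φ).
Areal scale = k² = sec²φ = 1/cos²(73.5°) = 1/0.2840² = 12.40.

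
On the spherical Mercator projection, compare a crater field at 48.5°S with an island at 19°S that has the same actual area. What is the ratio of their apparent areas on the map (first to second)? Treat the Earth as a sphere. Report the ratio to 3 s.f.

On Mercator, area is exaggerated by sec²φ = 1/cos²φ.
At 48.5°: sec²(48.5°) = 1/0.6626² = 2.278.
At 19°: sec²(19°) = 1/0.9455² = 1.119.
Ratio = 2.278/1.119 = cos²(19°)/cos²(48.5°) ≈ 2.04.

2.04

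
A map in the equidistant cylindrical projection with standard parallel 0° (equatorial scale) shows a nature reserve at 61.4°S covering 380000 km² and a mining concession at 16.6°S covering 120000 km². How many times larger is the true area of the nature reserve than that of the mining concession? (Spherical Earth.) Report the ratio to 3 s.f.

Plate carrée has h = 1 and k = sec φ, giving areal scale sec φ; true area = (apparent area) · cos φ.
True area of nature reserve: 380000 × cos(61.4°) = 380000 × 0.4787 = 181900 km².
True area of mining concession: 120000 × cos(16.6°) = 120000 × 0.9583 = 115000 km².
Ratio = 181900 / 115000 ≈ 1.58.

1.58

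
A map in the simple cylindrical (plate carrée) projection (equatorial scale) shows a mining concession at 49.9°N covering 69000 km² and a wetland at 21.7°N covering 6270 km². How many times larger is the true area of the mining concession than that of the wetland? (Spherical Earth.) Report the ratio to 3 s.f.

7.63

Plate carrée has h = 1 and k = sec φ, giving areal scale sec φ; true area = (apparent area) · cos φ.
True area of mining concession: 69000 × cos(49.9°) = 69000 × 0.6441 = 44440 km².
True area of wetland: 6270 × cos(21.7°) = 6270 × 0.9291 = 5826 km².
Ratio = 44440 / 5826 ≈ 7.63.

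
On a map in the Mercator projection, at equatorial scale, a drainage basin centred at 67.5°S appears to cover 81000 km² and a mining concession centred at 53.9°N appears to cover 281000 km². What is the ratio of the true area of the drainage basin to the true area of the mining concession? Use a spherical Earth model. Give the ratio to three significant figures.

Mercator's areal exaggeration is sec²φ; hence true area = (apparent area) · cos²φ.
True area of drainage basin: 81000 × cos²(67.5°) = 81000 × 0.1464 = 11860 km².
True area of mining concession: 281000 × cos²(53.9°) = 281000 × 0.3472 = 97550 km².
Ratio = 11860 / 97550 ≈ 0.122.

0.122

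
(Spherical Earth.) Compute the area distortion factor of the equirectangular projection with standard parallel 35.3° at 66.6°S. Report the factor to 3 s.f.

The equidistant cylindrical projection with φ₀ = 35.3° has h = 1 (meridians true) and k = cos φ₀ / cos φ along parallels.
Areal scale = h·k = 1 × cos φ₀ / cos φ; at 66.6°, h = 1.000, k = 2.055, so h·k = 2.055.

2.05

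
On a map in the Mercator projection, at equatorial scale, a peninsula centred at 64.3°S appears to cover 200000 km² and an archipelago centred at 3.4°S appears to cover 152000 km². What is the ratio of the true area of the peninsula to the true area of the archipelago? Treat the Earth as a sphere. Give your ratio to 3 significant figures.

Since Mercator area scale is 1/cos²φ, the true area equals the apparent area multiplied by cos²φ.
True area of peninsula: 200000 × cos²(64.3°) = 200000 × 0.1881 = 37610 km².
True area of archipelago: 152000 × cos²(3.4°) = 152000 × 0.9965 = 151500 km².
Ratio = 37610 / 151500 ≈ 0.248.

0.248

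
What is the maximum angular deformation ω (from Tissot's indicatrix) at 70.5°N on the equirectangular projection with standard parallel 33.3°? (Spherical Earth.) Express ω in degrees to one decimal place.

50.8°

In the equirectangular projection with standard parallel φ₀ = 33.3° (x = Rλ cos φ₀, y = Rφ), meridians are true-scale (h = 1) and the parallel scale is k = cos φ₀ / cos φ.
At 70.5°: h = 1.000, k = 2.504; principal scales a = 2.504, b = 1.000.
sin(ω/2) = (a − b)/(a + b) = 1.504/3.504 = 0.4292, so ω = 2 arcsin(0.4292) ≈ 50.8°.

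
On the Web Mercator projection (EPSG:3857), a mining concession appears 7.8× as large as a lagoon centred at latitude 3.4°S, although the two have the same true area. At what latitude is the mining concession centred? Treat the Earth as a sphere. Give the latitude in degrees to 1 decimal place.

On Mercator, (apparent₁)/(apparent₂) = sec²φ₁ / sec²φ₂ when true areas are equal.
cos²φ₂ / cos²φ₁ = 7.8  ⇒  cos φ₁ = cos 3.4° / √7.8 = 0.9982/2.793 = 0.3574.
φ₁ = arccos(0.3574) ≈ 69.1°.

69.1°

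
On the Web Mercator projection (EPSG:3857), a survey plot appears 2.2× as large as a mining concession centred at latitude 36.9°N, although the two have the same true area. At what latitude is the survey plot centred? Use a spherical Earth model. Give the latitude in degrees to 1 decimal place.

57.4°

Mercator areal scale is sec²φ, so apparent-area ratio = sec²φ₁ / sec²φ₂ = cos²φ₂ / cos²φ₁.
cos²φ₂ / cos²φ₁ = 2.2  ⇒  cos φ₁ = cos 36.9° / √2.2 = 0.7997/1.483 = 0.5391.
φ₁ = arccos(0.5391) ≈ 57.4°.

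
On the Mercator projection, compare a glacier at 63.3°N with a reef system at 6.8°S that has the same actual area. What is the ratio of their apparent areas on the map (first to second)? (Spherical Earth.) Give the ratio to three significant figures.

Mercator areal scale is sec²φ.
At 63.3°: sec²(63.3°) = 1/0.4493² = 4.953.
At 6.8°: sec²(6.8°) = 1/0.9930² = 1.014.
Ratio = 4.953/1.014 = cos²(6.8°)/cos²(63.3°) ≈ 4.88.

4.88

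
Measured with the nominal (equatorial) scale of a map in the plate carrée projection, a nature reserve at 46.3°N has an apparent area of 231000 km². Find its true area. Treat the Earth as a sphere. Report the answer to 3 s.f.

For the equirectangular projection with φ₀ = 0 (plate carrée), h = 1 along meridians and k = sec φ along parallels.
Areal scale = h·k = 1 × sec φ; at 46.3°, h = 1.000, k = 1.447, so h·k = 1.447.
True area = apparent / (areal scale) = 231000 / 1.447 ≈ 160000 km².

160000 km²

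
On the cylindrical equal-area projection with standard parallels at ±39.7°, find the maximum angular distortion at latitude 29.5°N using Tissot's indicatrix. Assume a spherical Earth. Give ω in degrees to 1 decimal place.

For cylindrical equal-area with standard parallel φ₀, h = cos φ / cos φ₀ and k = cos φ₀ / cos φ, so h·k = 1.
At 29.5°: h = 1.131, k = 0.8840; principal scales a = 1.131, b = 0.8840.
sin(ω/2) = (a − b)/(a + b) = 0.2472/2.015 = 0.1227, so ω = 2 arcsin(0.1227) ≈ 14.1°.

14.1°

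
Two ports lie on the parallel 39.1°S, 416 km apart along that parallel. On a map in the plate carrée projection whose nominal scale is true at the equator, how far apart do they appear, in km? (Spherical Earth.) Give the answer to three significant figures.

536 km

For the equirectangular projection with φ₀ = 0 (plate carrée), h = 1 along meridians and k = sec φ along parallels.
Along the parallel, k = sec 39.1° = 1/0.7760 = 1.289.
Map distance = 416 × 1.289 ≈ 536 km.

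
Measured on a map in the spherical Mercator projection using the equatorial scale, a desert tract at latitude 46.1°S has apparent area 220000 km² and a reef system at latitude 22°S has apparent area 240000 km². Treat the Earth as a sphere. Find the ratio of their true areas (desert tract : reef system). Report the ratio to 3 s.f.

Mercator's areal exaggeration is sec²φ; hence true area = (apparent area) · cos²φ.
True area of desert tract: 220000 × cos²(46.1°) = 220000 × 0.4808 = 105800 km².
True area of reef system: 240000 × cos²(22°) = 240000 × 0.8597 = 206300 km².
Ratio = 105800 / 206300 ≈ 0.513.

0.513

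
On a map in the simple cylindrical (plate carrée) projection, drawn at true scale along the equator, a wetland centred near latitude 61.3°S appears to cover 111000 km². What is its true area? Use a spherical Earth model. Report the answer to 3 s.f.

53300 km²

In the plate carrée (x = Rλ, y = Rφ), meridians are true-scale (h = 1) and parallels are stretched by k = sec φ.
Areal scale = h·k = 1 × sec φ; at 61.3°, h = 1.000, k = 2.082, so h·k = 2.082.
True area = apparent / (areal scale) = 111000 / 2.082 ≈ 53300 km².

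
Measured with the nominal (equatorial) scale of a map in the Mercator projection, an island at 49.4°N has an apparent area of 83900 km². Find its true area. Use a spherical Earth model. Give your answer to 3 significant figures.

35500 km²

Mercator is conformal, so the point scale is isotropic: h = k = sec φ = 1/cos φ.
Areal scale = k² = sec²φ = 1/cos²(49.4°) = 1/0.6508² = 2.361.
True area = apparent / (areal scale) = 83900 / 2.361 ≈ 35500 km².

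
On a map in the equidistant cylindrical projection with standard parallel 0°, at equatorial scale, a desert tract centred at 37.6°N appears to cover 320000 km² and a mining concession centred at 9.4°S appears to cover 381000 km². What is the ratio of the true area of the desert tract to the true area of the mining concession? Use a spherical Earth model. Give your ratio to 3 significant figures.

0.674

On the plate carrée, areal scale = h·k = 1 × sec φ, so true area = apparent × cos φ.
True area of desert tract: 320000 × cos(37.6°) = 320000 × 0.7923 = 253500 km².
True area of mining concession: 381000 × cos(9.4°) = 381000 × 0.9866 = 375900 km².
Ratio = 253500 / 375900 ≈ 0.674.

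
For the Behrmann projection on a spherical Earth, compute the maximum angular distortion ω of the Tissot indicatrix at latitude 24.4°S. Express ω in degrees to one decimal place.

5.8°

Behrmann is a cylindrical equal-area projection with standard parallels at ±30°. For cylindrical equal-area with standard parallel φ₀, h = cos φ / cos φ₀ and k = cos φ₀ / cos φ, so h·k = 1.
At 24.4°: h = 1.052, k = 0.9510; principal scales a = 1.052, b = 0.9510.
sin(ω/2) = (a − b)/(a + b) = 0.1006/2.003 = 0.05024, so ω = 2 arcsin(0.05024) ≈ 5.8°.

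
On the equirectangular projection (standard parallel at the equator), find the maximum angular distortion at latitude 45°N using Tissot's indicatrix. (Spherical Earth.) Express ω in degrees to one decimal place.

In the plate carrée (x = Rλ, y = Rφ), meridians are true-scale (h = 1) and parallels are stretched by k = sec φ.
At 45°: h = 1.000, k = 1.414; principal scales a = 1.414, b = 1.000.
sin(ω/2) = (a − b)/(a + b) = 0.4142/2.414 = 0.1716, so ω = 2 arcsin(0.1716) ≈ 19.8°.

19.8°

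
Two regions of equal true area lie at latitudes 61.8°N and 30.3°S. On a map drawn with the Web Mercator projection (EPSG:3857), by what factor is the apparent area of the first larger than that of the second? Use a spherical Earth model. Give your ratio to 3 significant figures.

3.34

Mercator is conformal with k = sec φ, so areal scale = k² = sec²φ.
At 61.8°: sec²(61.8°) = 1/0.4726² = 4.478.
At 30.3°: sec²(30.3°) = 1/0.8634² = 1.341.
Ratio = 4.478/1.341 = cos²(30.3°)/cos²(61.8°) ≈ 3.34.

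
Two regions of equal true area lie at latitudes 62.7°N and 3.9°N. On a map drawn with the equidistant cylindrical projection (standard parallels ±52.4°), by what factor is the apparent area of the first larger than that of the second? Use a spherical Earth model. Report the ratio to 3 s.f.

2.18

The equidistant cylindrical projection with φ₀ = 52.4° has h = 1 (meridians true) and k = cos φ₀ / cos φ along parallels.
Areal scale at 62.7°: h·k = 1.000 × 1.330 = 1.330.
Areal scale at 3.9°: h·k = 1.000 × 0.6116 = 0.6116.
Ratio = 1.330/0.6116 ≈ 2.18.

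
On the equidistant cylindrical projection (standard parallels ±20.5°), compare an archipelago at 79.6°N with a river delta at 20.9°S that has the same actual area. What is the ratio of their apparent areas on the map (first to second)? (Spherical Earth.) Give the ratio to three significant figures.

5.18

With standard parallel φ₀ = 20.5°, the equirectangular projection gives x = Rλ cos φ₀, y = Rφ, so h = 1 and k = cos 20.5° / cos φ.
Areal scale at 79.6°: h·k = 1.000 × 5.189 = 5.189.
Areal scale at 20.9°: h·k = 1.000 × 1.003 = 1.003.
Ratio = 5.189/1.003 ≈ 5.18.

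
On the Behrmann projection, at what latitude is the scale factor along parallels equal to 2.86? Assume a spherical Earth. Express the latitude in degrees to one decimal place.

The Behrmann projection is cylindrical equal-area with φ₀ = 30°. A cylindrical equal-area projection with standard parallel φ₀ has meridian scale h = cos φ / cos φ₀ and parallel scale k = cos φ₀ / cos φ (so areas are preserved, h·k = 1).
k = cos φ₀ / cos φ = 2.86  ⇒  cos φ = cos 30° / 2.86 = 0.3028.
φ = arccos(0.3028) ≈ 72.4°.

72.4°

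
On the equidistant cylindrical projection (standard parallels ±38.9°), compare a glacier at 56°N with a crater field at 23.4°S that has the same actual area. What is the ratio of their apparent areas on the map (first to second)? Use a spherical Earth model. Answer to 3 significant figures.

In the equirectangular projection with standard parallel φ₀ = 38.9° (x = Rλ cos φ₀, y = Rφ), meridians are true-scale (h = 1) and the parallel scale is k = cos φ₀ / cos φ.
Areal scale at 56°: h·k = 1.000 × 1.392 = 1.392.
Areal scale at 23.4°: h·k = 1.000 × 0.8480 = 0.8480.
Ratio = 1.392/0.8480 ≈ 1.64.

1.64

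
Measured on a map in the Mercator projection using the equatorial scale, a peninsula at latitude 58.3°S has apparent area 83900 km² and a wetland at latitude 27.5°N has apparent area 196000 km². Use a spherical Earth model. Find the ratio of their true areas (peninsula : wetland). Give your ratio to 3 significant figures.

Since Mercator area scale is 1/cos²φ, the true area equals the apparent area multiplied by cos²φ.
True area of peninsula: 83900 × cos²(58.3°) = 83900 × 0.2761 = 23170 km².
True area of wetland: 196000 × cos²(27.5°) = 196000 × 0.7868 = 154200 km².
Ratio = 23170 / 154200 ≈ 0.150.

0.150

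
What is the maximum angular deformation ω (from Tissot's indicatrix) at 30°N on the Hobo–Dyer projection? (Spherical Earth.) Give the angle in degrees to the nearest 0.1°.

10.0°

The Hobo–Dyer projection is cylindrical equal-area with φ₀ = 37.5°. A cylindrical equal-area projection with standard parallel φ₀ has meridian scale h = cos φ / cos φ₀ and parallel scale k = cos φ₀ / cos φ (so areas are preserved, h·k = 1).
At 30°: h = 1.092, k = 0.9161; principal scales a = 1.092, b = 0.9161.
sin(ω/2) = (a − b)/(a + b) = 0.1755/2.008 = 0.08742, so ω = 2 arcsin(0.08742) ≈ 10.0°.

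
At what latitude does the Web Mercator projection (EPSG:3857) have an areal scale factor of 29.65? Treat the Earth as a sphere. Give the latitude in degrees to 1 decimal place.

79.4°

Mercator areal scale is sec²φ.
sec²φ = 29.65  ⇒  cos²φ = 0.03373  ⇒  cos φ = 0.1836.
φ = arccos(0.1836) ≈ 79.4°.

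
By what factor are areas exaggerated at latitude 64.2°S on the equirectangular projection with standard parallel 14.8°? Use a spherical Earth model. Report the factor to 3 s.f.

2.22

The equidistant cylindrical projection with φ₀ = 14.8° has h = 1 (meridians true) and k = cos φ₀ / cos φ along parallels.
Areal scale = h·k = 1 × cos φ₀ / cos φ; at 64.2°, h = 1.000, k = 2.221, so h·k = 2.221.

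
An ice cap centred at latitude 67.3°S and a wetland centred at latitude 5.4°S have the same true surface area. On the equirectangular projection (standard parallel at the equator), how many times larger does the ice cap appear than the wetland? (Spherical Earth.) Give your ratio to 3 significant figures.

For the equirectangular projection with φ₀ = 0 (plate carrée), h = 1 along meridians and k = sec φ along parallels.
Areal scale at 67.3°: h·k = 1.000 × 2.591 = 2.591.
Areal scale at 5.4°: h·k = 1.000 × 1.004 = 1.004.
Ratio = 2.591/1.004 ≈ 2.58.

2.58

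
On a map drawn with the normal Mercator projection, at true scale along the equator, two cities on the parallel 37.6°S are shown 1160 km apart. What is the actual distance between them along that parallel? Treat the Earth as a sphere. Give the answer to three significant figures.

Mercator is conformal, so the point scale is isotropic: h = k = sec φ = 1/cos φ.
Along the parallel at 37.6°, map distances are exaggerated by k = sec 37.6° = 1.262.
True distance = 1160 / 1.262 = 1160 × cos 37.6° ≈ 919 km.

919 km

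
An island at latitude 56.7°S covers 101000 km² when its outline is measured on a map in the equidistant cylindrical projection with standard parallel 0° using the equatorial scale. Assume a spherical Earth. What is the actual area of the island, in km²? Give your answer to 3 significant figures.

In the plate carrée (x = Rλ, y = Rφ), meridians are true-scale (h = 1) and parallels are stretched by k = sec φ.
Areal scale = h·k = 1 × sec φ; at 56.7°, h = 1.000, k = 1.821, so h·k = 1.821.
True area = apparent / (areal scale) = 101000 / 1.821 ≈ 55500 km².

55500 km²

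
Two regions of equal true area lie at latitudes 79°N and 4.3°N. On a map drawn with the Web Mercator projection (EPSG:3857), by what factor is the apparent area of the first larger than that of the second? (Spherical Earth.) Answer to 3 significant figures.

27.3

On Mercator, area is exaggerated by sec²φ = 1/cos²φ.
At 79°: sec²(79°) = 1/0.1908² = 27.47.
At 4.3°: sec²(4.3°) = 1/0.9972² = 1.006.
Ratio = 27.47/1.006 = cos²(4.3°)/cos²(79°) ≈ 27.3.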